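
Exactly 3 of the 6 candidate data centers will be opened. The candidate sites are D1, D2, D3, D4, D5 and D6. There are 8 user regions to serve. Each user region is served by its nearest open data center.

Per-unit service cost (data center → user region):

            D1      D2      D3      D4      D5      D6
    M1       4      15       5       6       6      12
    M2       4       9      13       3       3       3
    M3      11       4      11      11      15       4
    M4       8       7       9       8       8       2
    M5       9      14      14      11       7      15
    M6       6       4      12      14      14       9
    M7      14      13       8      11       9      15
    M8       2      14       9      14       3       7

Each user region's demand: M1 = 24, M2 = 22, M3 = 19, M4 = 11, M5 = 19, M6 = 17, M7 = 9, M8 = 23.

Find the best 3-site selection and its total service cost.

With exactly 3 open, each user region uses its cheapest among the chosen.
{D1, D5, D6}: M1→D1 4·24=96, M2→D5 3·22=66, M3→D6 4·19=76, M4→D6 2·11=22, M5→D5 7·19=133, M6→D1 6·17=102, M7→D5 9·9=81, M8→D1 2·23=46. Service cost 622.
{D1, D2, D5}: service cost 643
{D1, D3, D6}: service cost 651
Among all 20 size-3 choices, {D1, D5, D6} is lowest.

Choose D1, D5 and D6; total service cost 622.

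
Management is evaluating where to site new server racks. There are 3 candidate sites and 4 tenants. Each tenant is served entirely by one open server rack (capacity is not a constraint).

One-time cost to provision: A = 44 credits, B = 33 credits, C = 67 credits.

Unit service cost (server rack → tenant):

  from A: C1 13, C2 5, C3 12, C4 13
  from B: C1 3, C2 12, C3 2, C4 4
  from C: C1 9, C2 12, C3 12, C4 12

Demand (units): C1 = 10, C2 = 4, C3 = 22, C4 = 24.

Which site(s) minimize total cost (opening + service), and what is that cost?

Open B only; minimum total cost 251.

For any fixed open set, each tenant goes to its cheapest open site; total = fixed + service.
{B}: C1→B 3·10=30, C2→B 12·4=48, C3→B 2·22=44, C4→B 4·24=96. Service 218; fixed 33; total 251.
{A, B}: service 190 + fixed 77 = 267
{B, C}: service 218 + fixed 100 = 318
{A, B, C}: service 190 + fixed 144 = 334
No other subset beats 251.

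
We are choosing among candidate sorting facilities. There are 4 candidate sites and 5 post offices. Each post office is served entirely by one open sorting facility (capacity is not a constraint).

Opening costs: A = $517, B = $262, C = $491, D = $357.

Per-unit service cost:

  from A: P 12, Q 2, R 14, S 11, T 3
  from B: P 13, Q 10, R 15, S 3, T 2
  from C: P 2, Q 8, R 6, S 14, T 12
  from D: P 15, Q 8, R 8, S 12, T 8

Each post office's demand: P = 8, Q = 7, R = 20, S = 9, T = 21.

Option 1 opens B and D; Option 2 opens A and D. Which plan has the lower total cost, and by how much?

Option 1: {B, D}: P→B 13·8=104, Q→D 8·7=56, R→D 8·20=160, S→B 3·9=27, T→B 2·21=42. Service 389; fixed 619; total 1008.
Option 2: {A, D}: P→A 12·8=96, Q→A 2·7=14, R→D 8·20=160, S→A 11·9=99, T→A 3·21=63. Service 432; fixed 874; total 1306.
Difference: |1008 − 1306| = 298.

Option 1 is cheaper by 298.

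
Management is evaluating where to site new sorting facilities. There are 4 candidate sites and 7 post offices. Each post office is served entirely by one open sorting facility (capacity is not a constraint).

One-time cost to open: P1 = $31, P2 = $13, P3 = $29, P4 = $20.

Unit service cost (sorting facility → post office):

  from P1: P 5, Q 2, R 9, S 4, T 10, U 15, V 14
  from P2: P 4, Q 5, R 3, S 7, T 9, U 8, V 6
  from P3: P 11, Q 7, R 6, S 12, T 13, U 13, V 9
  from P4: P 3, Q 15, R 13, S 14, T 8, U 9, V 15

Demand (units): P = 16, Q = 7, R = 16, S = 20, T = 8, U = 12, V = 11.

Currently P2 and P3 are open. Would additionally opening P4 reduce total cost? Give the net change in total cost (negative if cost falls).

Current service cost with {P2, P3}: 521.
Adding P4: each post office re-picks its cheapest; new service cost 497, saving 24.
Extra fixed cost: 20. Net change = 20 − 24 = -4.
(Totals: 563 → 559.)

Yes — net change −4 (cost falls by 4).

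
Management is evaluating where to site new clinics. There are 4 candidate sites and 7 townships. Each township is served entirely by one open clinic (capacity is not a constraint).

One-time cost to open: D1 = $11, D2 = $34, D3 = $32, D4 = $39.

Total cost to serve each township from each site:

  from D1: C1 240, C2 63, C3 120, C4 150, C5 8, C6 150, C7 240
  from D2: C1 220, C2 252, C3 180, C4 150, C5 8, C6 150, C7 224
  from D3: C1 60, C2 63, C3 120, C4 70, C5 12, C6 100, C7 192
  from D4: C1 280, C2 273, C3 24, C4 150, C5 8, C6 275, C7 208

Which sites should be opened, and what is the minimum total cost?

Open D3 and D4; minimum total cost 588.

For any fixed open set, each township goes to its cheapest open site; total = fixed + service.
{D3, D4}: C1→D3 60, C2→D3 63, C3→D4 24, C4→D3 70, C5→D4 8, C6→D3 100, C7→D3 192. Service 517; fixed 71; total 588.
{D1, D3, D4}: service 517 + fixed 82 = 599
{D2, D3, D4}: service 517 + fixed 105 = 622
{D1, D2, D3, D4}: service 517 + fixed 116 = 633
No other subset beats 588.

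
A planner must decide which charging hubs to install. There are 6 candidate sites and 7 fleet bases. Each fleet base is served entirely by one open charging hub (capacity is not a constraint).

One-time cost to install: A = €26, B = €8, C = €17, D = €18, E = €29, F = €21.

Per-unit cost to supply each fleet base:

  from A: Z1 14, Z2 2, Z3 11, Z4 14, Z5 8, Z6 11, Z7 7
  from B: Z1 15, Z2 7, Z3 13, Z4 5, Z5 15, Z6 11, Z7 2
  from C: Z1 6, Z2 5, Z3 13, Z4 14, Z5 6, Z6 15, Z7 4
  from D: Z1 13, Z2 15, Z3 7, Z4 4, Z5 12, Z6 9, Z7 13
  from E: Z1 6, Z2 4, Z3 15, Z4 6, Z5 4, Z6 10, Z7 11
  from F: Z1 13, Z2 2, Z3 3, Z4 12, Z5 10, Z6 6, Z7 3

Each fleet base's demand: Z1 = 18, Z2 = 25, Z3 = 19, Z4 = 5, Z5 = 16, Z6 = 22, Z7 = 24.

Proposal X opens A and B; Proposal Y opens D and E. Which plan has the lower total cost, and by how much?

Proposal Y is cheaper by 54.

Proposal X: {A, B}: Z1→A 14·18=252, Z2→A 2·25=50, Z3→A 11·19=209, Z4→B 5·5=25, Z5→A 8·16=128, Z6→A 11·22=242, Z7→B 2·24=48. Service 954; fixed 34; total 988.
Proposal Y: {D, E}: Z1→E 6·18=108, Z2→E 4·25=100, Z3→D 7·19=133, Z4→D 4·5=20, Z5→E 4·16=64, Z6→D 9·22=198, Z7→E 11·24=264. Service 887; fixed 47; total 934.
Difference: |988 − 934| = 54.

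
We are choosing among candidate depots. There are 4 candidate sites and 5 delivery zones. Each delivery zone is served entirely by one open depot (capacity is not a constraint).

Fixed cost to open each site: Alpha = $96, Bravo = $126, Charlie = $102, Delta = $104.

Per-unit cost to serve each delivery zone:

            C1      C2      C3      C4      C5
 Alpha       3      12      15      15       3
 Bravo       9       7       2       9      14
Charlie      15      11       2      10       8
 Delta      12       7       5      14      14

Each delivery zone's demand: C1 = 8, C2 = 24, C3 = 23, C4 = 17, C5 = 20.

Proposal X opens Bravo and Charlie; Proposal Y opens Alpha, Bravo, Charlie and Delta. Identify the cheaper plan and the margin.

Proposal X is cheaper by 52.

Proposal X: {Bravo, Charlie}: C1→Bravo 9·8=72, C2→Bravo 7·24=168, C3→Bravo 2·23=46, C4→Bravo 9·17=153, C5→Charlie 8·20=160. Service 599; fixed 228; total 827.
Proposal Y: {Alpha, Bravo, Charlie, Delta}: C1→Alpha 3·8=24, C2→Bravo 7·24=168, C3→Bravo 2·23=46, C4→Bravo 9·17=153, C5→Alpha 3·20=60. Service 451; fixed 428; total 879.
Difference: |827 − 879| = 52.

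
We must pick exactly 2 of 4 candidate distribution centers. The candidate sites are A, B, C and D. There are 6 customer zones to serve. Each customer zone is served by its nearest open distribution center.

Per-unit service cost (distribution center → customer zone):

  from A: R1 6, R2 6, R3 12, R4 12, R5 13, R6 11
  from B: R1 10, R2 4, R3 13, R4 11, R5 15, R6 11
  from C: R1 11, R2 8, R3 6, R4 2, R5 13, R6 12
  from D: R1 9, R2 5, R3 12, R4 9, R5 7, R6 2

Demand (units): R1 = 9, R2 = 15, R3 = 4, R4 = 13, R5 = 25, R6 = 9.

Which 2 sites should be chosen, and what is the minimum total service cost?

With exactly 2 open, each customer zone uses its cheapest among the chosen.
{C, D}: R1→D 9·9=81, R2→D 5·15=75, R3→C 6·4=24, R4→C 2·13=26, R5→D 7·25=175, R6→D 2·9=18. Service cost 399.
{A, D}: service cost 487
{B, D}: service cost 499
Among all 6 size-2 choices, {C, D} is lowest.

Choose C and D; total service cost 399.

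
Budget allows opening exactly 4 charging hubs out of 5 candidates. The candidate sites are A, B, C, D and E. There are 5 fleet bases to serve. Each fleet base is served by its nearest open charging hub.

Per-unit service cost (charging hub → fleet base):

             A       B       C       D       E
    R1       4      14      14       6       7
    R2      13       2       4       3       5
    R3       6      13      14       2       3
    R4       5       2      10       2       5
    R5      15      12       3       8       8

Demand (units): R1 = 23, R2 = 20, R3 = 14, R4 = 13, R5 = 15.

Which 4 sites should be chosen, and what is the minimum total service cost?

With exactly 4 open, each fleet base uses its cheapest among the chosen.
{A, B, C, D}: R1→A 4·23=92, R2→B 2·20=40, R3→D 2·14=28, R4→B 2·13=26, R5→C 3·15=45. Service cost 231.
{A, B, C, E}: service cost 245
{A, C, D, E}: service cost 251
Among all 5 size-4 choices, {A, B, C, D} is lowest.

Choose A, B, C and D; total service cost 231.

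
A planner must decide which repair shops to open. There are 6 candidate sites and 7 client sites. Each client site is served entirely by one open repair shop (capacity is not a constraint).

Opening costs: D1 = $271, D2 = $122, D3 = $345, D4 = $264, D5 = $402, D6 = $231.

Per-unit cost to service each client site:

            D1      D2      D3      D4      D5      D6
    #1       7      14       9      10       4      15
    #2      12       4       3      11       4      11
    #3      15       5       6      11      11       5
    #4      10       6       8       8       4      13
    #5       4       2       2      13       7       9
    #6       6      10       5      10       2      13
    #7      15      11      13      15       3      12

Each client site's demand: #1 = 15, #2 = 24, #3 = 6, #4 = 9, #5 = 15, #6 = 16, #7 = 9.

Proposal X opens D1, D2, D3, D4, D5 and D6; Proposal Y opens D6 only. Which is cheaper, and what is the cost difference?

Proposal X: {D1, D2, D3, D4, D5, D6}: #1→D5 4·15=60, #2→D3 3·24=72, #3→D2 5·6=30, #4→D5 4·9=36, #5→D2 2·15=30, #6→D5 2·16=32, #7→D5 3·9=27. Service 287; fixed 1635; total 1922.
Proposal Y: {D6}: #1→D6 15·15=225, #2→D6 11·24=264, #3→D6 5·6=30, #4→D6 13·9=117, #5→D6 9·15=135, #6→D6 13·16=208, #7→D6 12·9=108. Service 1087; fixed 231; total 1318.
Difference: |1922 − 1318| = 604.

Proposal Y is cheaper by 604.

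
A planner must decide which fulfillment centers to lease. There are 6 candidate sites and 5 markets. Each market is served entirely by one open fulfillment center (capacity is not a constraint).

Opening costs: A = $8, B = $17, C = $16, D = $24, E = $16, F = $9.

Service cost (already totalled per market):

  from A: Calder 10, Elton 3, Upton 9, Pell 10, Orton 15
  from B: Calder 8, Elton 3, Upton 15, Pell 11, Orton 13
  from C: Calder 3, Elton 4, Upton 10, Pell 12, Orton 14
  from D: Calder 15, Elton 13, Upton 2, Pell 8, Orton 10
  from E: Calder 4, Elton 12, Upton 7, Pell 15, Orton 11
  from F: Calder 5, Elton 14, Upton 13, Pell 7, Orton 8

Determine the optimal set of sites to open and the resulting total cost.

Open A and F; minimum total cost 49.

For any fixed open set, each market goes to its cheapest open site; total = fixed + service.
{A, F}: Calder→F 5, Elton→A 3, Upton→A 9, Pell→F 7, Orton→F 8. Service 32; fixed 17; total 49.
{A}: service 47 + fixed 8 = 55
{F}: service 47 + fixed 9 = 56
{A, B, C, D, E, F}: service 23 + fixed 90 = 113
No other subset beats 49.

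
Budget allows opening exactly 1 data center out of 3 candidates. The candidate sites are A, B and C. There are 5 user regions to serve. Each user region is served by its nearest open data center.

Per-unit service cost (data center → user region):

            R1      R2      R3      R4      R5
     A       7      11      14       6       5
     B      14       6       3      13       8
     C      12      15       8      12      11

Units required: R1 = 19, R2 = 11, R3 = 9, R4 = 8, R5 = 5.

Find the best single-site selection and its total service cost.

Choose A only; total service cost 453.

With exactly 1 open, each user region uses its cheapest among the chosen.
{A}: R1→A 7·19=133, R2→A 11·11=121, R3→A 14·9=126, R4→A 6·8=48, R5→A 5·5=25. Service cost 453.
{B}: service cost 503
{C}: service cost 616
Among all 3 size-1 choices, {A} is lowest.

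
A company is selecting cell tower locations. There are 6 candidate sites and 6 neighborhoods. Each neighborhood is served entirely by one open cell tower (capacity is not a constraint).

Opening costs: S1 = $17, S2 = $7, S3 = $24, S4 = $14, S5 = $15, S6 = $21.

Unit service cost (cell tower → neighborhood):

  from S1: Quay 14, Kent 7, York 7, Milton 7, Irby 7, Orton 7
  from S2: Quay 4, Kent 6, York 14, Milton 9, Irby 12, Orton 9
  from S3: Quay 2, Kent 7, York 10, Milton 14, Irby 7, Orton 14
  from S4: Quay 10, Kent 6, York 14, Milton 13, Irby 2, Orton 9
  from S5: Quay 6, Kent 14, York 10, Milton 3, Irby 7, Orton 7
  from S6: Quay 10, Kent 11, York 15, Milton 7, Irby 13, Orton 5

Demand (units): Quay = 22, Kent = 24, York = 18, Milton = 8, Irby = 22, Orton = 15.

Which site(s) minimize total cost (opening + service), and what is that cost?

Open S1, S3, S4, S5 and S6; minimum total cost 548.

For any fixed open set, each neighborhood goes to its cheapest open site; total = fixed + service.
{S1, S3, S4, S5, S6}: Quay→S3 2·22=44, Kent→S4 6·24=144, York→S1 7·18=126, Milton→S5 3·8=24, Irby→S4 2·22=44, Orton→S6 5·15=75. Service 457; fixed 91; total 548.
{S1, S2, S3, S4, S5, S6}: service 457 + fixed 98 = 555
{S1, S3, S4, S5}: Quay→S3 2·22=44, Kent→S4 6·24=144, York→S1 7·18=126, Milton→S5 3·8=24, Irby→S4 2·22=44, Orton→S1 7·15=105. Service 487; fixed 70; total 557.
{S2}: service 955 + fixed 7 = 962
No other subset beats 548.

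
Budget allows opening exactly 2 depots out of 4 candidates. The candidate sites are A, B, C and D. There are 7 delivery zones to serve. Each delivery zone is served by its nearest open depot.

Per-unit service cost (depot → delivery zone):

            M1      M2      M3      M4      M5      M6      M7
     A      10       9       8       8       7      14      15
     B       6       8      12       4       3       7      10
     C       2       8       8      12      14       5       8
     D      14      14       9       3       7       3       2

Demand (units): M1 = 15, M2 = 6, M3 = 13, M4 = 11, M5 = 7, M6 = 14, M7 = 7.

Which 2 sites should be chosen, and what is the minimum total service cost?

Choose C and D; total service cost 320.

With exactly 2 open, each delivery zone uses its cheapest among the chosen.
{C, D}: M1→C 2·15=30, M2→C 8·6=48, M3→C 8·13=104, M4→D 3·11=33, M5→D 7·7=49, M6→D 3·14=42, M7→D 2·7=14. Service cost 320.
{B, D}: service cost 365
{B, C}: service cost 373
Among all 6 size-2 choices, {C, D} is lowest.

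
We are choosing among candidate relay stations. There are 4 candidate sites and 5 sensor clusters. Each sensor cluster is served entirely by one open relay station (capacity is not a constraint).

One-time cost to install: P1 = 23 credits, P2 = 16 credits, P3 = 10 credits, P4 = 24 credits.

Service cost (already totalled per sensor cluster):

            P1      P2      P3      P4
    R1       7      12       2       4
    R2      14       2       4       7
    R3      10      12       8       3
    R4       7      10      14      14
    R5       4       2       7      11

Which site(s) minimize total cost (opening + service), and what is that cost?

For any fixed open set, each sensor cluster goes to its cheapest open site; total = fixed + service.
{P3}: R1→P3 2, R2→P3 4, R3→P3 8, R4→P3 14, R5→P3 7. Service 35; fixed 10; total 45.
{P2, P3}: service 24 + fixed 26 = 50
{P2}: service 38 + fixed 16 = 54
{P1, P2, P3, P4}: service 16 + fixed 73 = 89
No other subset beats 45.

Open P3 only; minimum total cost 45.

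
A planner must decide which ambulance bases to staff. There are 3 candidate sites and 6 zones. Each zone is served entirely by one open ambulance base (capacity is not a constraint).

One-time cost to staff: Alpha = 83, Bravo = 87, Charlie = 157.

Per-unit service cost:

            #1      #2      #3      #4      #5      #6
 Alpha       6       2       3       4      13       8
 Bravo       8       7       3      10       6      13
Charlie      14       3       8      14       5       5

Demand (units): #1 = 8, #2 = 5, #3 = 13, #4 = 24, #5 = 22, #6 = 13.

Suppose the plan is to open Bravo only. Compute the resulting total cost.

Total cost: 766

Each zone is assigned to its cheapest site among the open ones.
{Bravo}: #1→Bravo 8·8=64, #2→Bravo 7·5=35, #3→Bravo 3·13=39, #4→Bravo 10·24=240, #5→Bravo 6·22=132, #6→Bravo 13·13=169. Service 679; fixed 87; total 766.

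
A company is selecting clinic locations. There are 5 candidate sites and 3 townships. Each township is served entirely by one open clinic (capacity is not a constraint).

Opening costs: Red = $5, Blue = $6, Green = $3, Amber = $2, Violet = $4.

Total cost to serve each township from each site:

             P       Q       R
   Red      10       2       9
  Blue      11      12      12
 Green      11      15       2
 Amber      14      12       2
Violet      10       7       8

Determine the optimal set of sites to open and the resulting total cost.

For any fixed open set, each township goes to its cheapest open site; total = fixed + service.
{Red, Amber}: P→Red 10, Q→Red 2, R→Amber 2. Service 14; fixed 7; total 21.
{Red, Green}: P→Red 10, Q→Red 2, R→Green 2. Service 14; fixed 8; total 22.
{Red, Green, Amber}: P→Red 10, Q→Red 2, R→Green 2. Service 14; fixed 10; total 24.
{Red, Blue, Green, Amber, Violet}: service 14 + fixed 20 = 34
No other subset beats 21.

Open Red and Amber; minimum total cost 21.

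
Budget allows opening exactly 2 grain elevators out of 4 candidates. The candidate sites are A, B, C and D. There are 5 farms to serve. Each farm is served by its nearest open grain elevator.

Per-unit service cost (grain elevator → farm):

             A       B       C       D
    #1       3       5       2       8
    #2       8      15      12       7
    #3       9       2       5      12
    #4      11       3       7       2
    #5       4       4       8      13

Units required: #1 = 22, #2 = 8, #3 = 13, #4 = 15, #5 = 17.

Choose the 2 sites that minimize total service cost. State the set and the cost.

Choose A and B; total service cost 269.

With exactly 2 open, each farm uses its cheapest among the chosen.
{A, B}: #1→A 3·22=66, #2→A 8·8=64, #3→B 2·13=26, #4→B 3·15=45, #5→A 4·17=68. Service cost 269.
{B, C}: service cost 279
{B, D}: service cost 290
Among all 6 size-2 choices, {A, B} is lowest.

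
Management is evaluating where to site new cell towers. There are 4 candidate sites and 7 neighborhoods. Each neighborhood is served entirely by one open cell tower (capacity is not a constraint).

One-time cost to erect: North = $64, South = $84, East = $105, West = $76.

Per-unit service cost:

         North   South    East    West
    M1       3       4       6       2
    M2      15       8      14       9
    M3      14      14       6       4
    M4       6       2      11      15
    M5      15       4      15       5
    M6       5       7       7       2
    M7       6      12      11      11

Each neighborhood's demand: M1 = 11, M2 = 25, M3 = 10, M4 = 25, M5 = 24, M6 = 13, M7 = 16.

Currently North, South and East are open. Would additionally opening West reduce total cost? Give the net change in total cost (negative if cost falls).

Current service cost with {North, South, East}: 600.
Adding West: each neighborhood re-picks its cheapest; new service cost 530, saving 70.
Extra fixed cost: 76. Net change = 76 − 70 = 6.
(Totals: 853 → 859.)

No — net change +6 (cost rises by 6).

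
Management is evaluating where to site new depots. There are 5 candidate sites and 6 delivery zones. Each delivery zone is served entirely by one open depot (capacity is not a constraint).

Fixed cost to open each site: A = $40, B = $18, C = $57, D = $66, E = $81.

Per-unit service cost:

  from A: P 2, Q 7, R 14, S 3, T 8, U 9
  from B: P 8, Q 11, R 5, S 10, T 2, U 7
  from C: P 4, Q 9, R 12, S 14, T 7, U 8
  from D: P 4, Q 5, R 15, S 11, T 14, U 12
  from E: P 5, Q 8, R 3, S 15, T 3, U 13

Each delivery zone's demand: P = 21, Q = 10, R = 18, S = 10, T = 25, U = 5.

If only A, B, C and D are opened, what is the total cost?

Each delivery zone is assigned to its cheapest site among the open ones.
{A, B, C, D}: P→A 2·21=42, Q→D 5·10=50, R→B 5·18=90, S→A 3·10=30, T→B 2·25=50, U→B 7·5=35. Service 297; fixed 181; total 478.

Total cost: 478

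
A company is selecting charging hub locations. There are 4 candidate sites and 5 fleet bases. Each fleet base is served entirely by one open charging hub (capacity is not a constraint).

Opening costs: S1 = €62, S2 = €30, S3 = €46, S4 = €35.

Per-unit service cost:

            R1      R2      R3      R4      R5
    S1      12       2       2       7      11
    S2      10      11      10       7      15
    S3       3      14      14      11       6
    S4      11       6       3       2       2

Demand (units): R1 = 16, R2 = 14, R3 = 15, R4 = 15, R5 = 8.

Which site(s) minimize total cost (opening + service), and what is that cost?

Open S1, S3 and S4; minimum total cost 295.

For any fixed open set, each fleet base goes to its cheapest open site; total = fixed + service.
{S1, S3, S4}: R1→S3 3·16=48, R2→S1 2·14=28, R3→S1 2·15=30, R4→S4 2·15=30, R5→S4 2·8=16. Service 152; fixed 143; total 295.
{S3, S4}: service 223 + fixed 81 = 304
{S1, S2, S3, S4}: service 152 + fixed 173 = 325
{S2}: R1→S2 10·16=160, R2→S2 11·14=154, R3→S2 10·15=150, R4→S2 7·15=105, R5→S2 15·8=120. Service 689; fixed 30; total 719.
No other subset beats 295.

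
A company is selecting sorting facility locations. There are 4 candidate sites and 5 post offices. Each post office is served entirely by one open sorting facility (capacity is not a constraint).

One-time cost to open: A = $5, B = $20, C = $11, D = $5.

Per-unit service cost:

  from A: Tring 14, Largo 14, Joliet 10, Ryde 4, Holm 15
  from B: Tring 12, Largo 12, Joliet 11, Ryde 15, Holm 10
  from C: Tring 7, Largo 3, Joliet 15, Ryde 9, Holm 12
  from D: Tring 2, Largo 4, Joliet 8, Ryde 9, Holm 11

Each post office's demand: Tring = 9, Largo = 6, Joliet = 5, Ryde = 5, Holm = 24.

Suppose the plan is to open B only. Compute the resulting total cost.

Total cost: 570

Each post office is assigned to its cheapest site among the open ones.
{B}: Tring→B 12·9=108, Largo→B 12·6=72, Joliet→B 11·5=55, Ryde→B 15·5=75, Holm→B 10·24=240. Service 550; fixed 20; total 570.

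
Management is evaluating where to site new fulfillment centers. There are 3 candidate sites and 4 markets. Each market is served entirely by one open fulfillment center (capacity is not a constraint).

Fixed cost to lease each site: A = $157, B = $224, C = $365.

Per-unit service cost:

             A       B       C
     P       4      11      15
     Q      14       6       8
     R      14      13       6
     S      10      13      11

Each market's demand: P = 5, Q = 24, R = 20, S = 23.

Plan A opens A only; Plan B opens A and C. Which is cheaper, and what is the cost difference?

Plan A: {A}: P→A 4·5=20, Q→A 14·24=336, R→A 14·20=280, S→A 10·23=230. Service 866; fixed 157; total 1023.
Plan B: {A, C}: P→A 4·5=20, Q→C 8·24=192, R→C 6·20=120, S→A 10·23=230. Service 562; fixed 522; total 1084.
Difference: |1023 − 1084| = 61.

Plan A is cheaper by 61.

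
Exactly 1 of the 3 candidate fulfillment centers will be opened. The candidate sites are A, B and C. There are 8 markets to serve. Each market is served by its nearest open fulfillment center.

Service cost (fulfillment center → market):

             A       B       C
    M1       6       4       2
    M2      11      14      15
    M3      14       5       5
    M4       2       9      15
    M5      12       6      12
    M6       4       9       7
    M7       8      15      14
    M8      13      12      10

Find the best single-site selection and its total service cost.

Choose A only; total service cost 70.

With exactly 1 open, each market uses its cheapest among the chosen.
{A}: M1→A 6, M2→A 11, M3→A 14, M4→A 2, M5→A 12, M6→A 4, M7→A 8, M8→A 13. Service cost 70.
{B}: service cost 74
{C}: service cost 80
Among all 3 size-1 choices, {A} is lowest.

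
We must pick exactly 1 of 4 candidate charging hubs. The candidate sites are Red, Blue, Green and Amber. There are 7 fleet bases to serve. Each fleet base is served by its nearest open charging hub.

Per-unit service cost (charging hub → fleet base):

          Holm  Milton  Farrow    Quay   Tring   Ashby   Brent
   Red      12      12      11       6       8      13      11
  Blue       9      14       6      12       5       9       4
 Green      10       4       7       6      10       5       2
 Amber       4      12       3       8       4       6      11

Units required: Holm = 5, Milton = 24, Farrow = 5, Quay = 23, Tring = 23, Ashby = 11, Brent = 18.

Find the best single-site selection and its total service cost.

Choose Green only; total service cost 640.

With exactly 1 open, each fleet base uses its cheapest among the chosen.
{Green}: Holm→Green 10·5=50, Milton→Green 4·24=96, Farrow→Green 7·5=35, Quay→Green 6·23=138, Tring→Green 10·23=230, Ashby→Green 5·11=55, Brent→Green 2·18=36. Service cost 640.
{Amber}: service cost 863
{Blue}: service cost 973
Among all 4 size-1 choices, {Green} is lowest.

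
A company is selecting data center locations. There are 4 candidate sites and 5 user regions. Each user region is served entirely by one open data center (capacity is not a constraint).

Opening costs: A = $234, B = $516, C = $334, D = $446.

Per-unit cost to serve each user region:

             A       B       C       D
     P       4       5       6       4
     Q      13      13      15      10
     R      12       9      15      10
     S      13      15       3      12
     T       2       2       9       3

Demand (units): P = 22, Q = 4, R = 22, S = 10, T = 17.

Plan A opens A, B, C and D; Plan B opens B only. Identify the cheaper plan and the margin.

Plan A: {A, B, C, D}: P→A 4·22=88, Q→D 10·4=40, R→B 9·22=198, S→C 3·10=30, T→A 2·17=34. Service 390; fixed 1530; total 1920.
Plan B: {B}: P→B 5·22=110, Q→B 13·4=52, R→B 9·22=198, S→B 15·10=150, T→B 2·17=34. Service 544; fixed 516; total 1060.
Difference: |1920 − 1060| = 860.

Plan B is cheaper by 860.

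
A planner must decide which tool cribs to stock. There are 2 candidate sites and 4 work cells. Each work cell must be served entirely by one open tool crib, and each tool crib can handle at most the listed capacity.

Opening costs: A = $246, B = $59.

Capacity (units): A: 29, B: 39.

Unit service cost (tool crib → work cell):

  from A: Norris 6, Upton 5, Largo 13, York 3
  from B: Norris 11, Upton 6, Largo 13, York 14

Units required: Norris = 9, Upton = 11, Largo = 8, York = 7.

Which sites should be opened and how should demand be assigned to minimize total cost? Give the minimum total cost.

Minimum total cost: 426

Open {B}: Norris→B 11·9=99, Upton→B 6·11=66, Largo→B 13·8=104, York→B 14·7=98.
Loads: B carries 35/39. Service 367; fixed 59; total 426.
Next best feasible plan costs 539.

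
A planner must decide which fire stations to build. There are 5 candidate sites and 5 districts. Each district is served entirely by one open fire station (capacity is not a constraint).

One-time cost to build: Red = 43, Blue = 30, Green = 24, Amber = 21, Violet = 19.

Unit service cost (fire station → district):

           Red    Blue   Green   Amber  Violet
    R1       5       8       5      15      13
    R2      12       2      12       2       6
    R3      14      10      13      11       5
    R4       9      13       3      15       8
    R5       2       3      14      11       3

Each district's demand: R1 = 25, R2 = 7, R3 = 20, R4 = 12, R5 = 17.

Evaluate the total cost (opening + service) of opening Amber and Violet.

Each district is assigned to its cheapest site among the open ones.
{Amber, Violet}: R1→Violet 13·25=325, R2→Amber 2·7=14, R3→Violet 5·20=100, R4→Violet 8·12=96, R5→Violet 3·17=51. Service 586; fixed 40; total 626.

Total cost: 626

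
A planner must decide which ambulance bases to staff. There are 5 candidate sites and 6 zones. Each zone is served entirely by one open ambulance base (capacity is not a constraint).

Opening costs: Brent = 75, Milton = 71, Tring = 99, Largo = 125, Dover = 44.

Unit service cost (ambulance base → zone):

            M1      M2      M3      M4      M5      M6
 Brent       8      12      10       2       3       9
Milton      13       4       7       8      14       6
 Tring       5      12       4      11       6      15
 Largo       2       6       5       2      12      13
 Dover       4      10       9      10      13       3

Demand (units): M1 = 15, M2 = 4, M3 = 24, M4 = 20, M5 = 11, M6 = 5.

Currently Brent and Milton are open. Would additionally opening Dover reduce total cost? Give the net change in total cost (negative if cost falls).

Current service cost with {Brent, Milton}: 407.
Adding Dover: each zone re-picks its cheapest; new service cost 332, saving 75.
Extra fixed cost: 44. Net change = 44 − 75 = -31.
(Totals: 553 → 522.)

Yes — net change −31 (cost falls by 31).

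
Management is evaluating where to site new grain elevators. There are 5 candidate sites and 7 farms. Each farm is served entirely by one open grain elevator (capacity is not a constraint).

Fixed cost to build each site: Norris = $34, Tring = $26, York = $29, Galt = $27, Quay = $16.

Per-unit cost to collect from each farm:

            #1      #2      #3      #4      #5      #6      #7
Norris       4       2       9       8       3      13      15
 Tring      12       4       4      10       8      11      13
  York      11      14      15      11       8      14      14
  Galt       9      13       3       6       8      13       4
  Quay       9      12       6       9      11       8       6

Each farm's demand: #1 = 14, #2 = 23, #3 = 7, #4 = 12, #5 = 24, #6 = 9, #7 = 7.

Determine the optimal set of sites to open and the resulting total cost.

For any fixed open set, each farm goes to its cheapest open site; total = fixed + service.
{Norris, Galt, Quay}: #1→Norris 4·14=56, #2→Norris 2·23=46, #3→Galt 3·7=21, #4→Galt 6·12=72, #5→Norris 3·24=72, #6→Quay 8·9=72, #7→Galt 4·7=28. Service 367; fixed 77; total 444.
{Norris, Tring, Galt, Quay}: service 367 + fixed 103 = 470
{Norris, York, Galt, Quay}: service 367 + fixed 106 = 473
{Norris, Tring, York, Galt, Quay}: service 367 + fixed 132 = 499
No other subset beats 444.

Open Norris, Galt and Quay; minimum total cost 444.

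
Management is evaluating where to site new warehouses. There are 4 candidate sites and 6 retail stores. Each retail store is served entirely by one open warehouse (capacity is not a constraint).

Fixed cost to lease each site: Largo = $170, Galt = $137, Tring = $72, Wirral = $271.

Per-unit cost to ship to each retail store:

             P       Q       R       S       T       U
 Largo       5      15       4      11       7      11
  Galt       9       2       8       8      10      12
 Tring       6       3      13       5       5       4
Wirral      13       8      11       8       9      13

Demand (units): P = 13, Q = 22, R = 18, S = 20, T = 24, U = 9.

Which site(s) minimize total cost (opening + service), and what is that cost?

For any fixed open set, each retail store goes to its cheapest open site; total = fixed + service.
{Largo, Tring}: P→Largo 5·13=65, Q→Tring 3·22=66, R→Largo 4·18=72, S→Tring 5·20=100, T→Tring 5·24=120, U→Tring 4·9=36. Service 459; fixed 242; total 701.
{Tring}: P→Tring 6·13=78, Q→Tring 3·22=66, R→Tring 13·18=234, S→Tring 5·20=100, T→Tring 5·24=120, U→Tring 4·9=36. Service 634; fixed 72; total 706.
{Galt, Tring}: service 522 + fixed 209 = 731
{Largo, Galt, Tring, Wirral}: P→Largo 5·13=65, Q→Galt 2·22=44, R→Largo 4·18=72, S→Tring 5·20=100, T→Tring 5·24=120, U→Tring 4·9=36. Service 437; fixed 650; total 1087.
No other subset beats 701.

Open Largo and Tring; minimum total cost 701.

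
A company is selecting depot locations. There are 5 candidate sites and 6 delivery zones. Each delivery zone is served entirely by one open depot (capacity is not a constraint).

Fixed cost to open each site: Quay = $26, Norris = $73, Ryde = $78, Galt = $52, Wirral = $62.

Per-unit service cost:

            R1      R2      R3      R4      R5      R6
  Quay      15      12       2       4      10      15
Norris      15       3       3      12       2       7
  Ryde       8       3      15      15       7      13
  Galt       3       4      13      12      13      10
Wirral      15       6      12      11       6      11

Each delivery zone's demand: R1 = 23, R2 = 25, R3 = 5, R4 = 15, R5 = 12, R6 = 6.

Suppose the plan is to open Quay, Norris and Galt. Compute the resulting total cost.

Each delivery zone is assigned to its cheapest site among the open ones.
{Quay, Norris, Galt}: R1→Galt 3·23=69, R2→Norris 3·25=75, R3→Quay 2·5=10, R4→Quay 4·15=60, R5→Norris 2·12=24, R6→Norris 7·6=42. Service 280; fixed 151; total 431.

Total cost: 431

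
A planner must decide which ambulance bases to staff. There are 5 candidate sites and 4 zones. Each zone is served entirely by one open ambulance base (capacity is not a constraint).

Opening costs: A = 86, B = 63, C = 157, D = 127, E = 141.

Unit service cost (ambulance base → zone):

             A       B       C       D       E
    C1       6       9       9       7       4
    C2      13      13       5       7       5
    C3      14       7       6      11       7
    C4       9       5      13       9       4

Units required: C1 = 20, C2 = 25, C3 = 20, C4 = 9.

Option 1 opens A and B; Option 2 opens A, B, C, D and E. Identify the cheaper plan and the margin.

Option 1 is cheaper by 156.

Option 1: {A, B}: C1→A 6·20=120, C2→A 13·25=325, C3→B 7·20=140, C4→B 5·9=45. Service 630; fixed 149; total 779.
Option 2: {A, B, C, D, E}: C1→E 4·20=80, C2→C 5·25=125, C3→C 6·20=120, C4→E 4·9=36. Service 361; fixed 574; total 935.
Difference: |779 − 935| = 156.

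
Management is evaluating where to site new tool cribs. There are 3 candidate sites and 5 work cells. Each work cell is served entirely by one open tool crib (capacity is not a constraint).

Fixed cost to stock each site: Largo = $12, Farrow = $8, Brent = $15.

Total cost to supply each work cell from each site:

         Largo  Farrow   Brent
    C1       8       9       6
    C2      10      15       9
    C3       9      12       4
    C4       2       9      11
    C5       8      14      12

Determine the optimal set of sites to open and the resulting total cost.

For any fixed open set, each work cell goes to its cheapest open site; total = fixed + service.
{Largo}: C1→Largo 8, C2→Largo 10, C3→Largo 9, C4→Largo 2, C5→Largo 8. Service 37; fixed 12; total 49.
{Largo, Brent}: service 29 + fixed 27 = 56
{Largo, Farrow}: service 37 + fixed 20 = 57
{Largo, Farrow, Brent}: C1→Brent 6, C2→Brent 9, C3→Brent 4, C4→Largo 2, C5→Largo 8. Service 29; fixed 35; total 64.
(All 7 nonempty subsets were checked; Largo only is lowest.)

Open Largo only; minimum total cost 49.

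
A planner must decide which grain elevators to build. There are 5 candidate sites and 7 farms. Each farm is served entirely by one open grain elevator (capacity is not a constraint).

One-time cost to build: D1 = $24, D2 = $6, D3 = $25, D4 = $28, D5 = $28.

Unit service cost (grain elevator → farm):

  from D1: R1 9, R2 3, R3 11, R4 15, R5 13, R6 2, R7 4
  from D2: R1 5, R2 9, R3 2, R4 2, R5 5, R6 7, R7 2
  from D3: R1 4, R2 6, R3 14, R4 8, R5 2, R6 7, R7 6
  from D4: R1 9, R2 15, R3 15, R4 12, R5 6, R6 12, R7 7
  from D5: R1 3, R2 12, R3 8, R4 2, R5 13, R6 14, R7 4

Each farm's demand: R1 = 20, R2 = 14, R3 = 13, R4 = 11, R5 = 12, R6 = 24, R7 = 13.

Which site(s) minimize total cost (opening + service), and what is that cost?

Open D1, D2 and D3; minimum total cost 323.

For any fixed open set, each farm goes to its cheapest open site; total = fixed + service.
{D1, D2, D3}: R1→D3 4·20=80, R2→D1 3·14=42, R3→D2 2·13=26, R4→D2 2·11=22, R5→D3 2·12=24, R6→D1 2·24=48, R7→D2 2·13=26. Service 268; fixed 55; total 323.
{D1, D2, D3, D5}: service 248 + fixed 83 = 331
{D1, D2, D5}: R1→D5 3·20=60, R2→D1 3·14=42, R3→D2 2·13=26, R4→D2 2·11=22, R5→D2 5·12=60, R6→D1 2·24=48, R7→D2 2·13=26. Service 284; fixed 58; total 342.
{D1, D2, D3, D4, D5}: R1→D5 3·20=60, R2→D1 3·14=42, R3→D2 2·13=26, R4→D2 2·11=22, R5→D3 2·12=24, R6→D1 2·24=48, R7→D2 2·13=26. Service 248; fixed 111; total 359.
No other subset beats 323.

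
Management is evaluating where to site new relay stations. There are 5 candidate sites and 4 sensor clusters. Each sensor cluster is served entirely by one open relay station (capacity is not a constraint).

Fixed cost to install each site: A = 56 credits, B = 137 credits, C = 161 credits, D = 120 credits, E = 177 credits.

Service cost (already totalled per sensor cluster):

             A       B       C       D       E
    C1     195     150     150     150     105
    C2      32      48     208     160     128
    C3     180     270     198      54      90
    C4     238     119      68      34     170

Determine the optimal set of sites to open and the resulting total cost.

For any fixed open set, each sensor cluster goes to its cheapest open site; total = fixed + service.
{A, D}: C1→D 150, C2→A 32, C3→D 54, C4→D 34. Service 270; fixed 176; total 446.
{D}: C1→D 150, C2→D 160, C3→D 54, C4→D 34. Service 398; fixed 120; total 518.
{B, D}: service 286 + fixed 257 = 543
{A, B, C, D, E}: service 225 + fixed 651 = 876
No other subset beats 446.

Open A and D; minimum total cost 446.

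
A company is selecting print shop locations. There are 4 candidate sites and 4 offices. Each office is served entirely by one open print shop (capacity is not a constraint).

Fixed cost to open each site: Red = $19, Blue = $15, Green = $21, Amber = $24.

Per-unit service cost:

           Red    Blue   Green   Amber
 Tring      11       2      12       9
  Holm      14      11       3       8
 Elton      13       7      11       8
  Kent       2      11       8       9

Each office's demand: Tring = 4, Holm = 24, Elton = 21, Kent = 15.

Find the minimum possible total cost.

For any fixed open set, each office goes to its cheapest open site; total = fixed + service.
{Red, Blue, Green}: Tring→Blue 2·4=8, Holm→Green 3·24=72, Elton→Blue 7·21=147, Kent→Red 2·15=30. Service 257; fixed 55; total 312.
{Red, Blue, Green, Amber}: service 257 + fixed 79 = 336
{Red, Green, Amber}: service 306 + fixed 64 = 370
{Blue}: service 584 + fixed 15 = 599
No other subset beats 312.

Minimum total cost: 312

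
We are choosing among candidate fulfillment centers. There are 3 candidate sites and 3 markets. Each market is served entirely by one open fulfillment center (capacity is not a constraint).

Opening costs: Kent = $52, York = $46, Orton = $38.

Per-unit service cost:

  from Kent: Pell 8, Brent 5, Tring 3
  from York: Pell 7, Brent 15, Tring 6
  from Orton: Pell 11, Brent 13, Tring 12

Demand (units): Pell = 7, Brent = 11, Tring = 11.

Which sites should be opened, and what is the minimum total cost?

For any fixed open set, each market goes to its cheapest open site; total = fixed + service.
{Kent}: Pell→Kent 8·7=56, Brent→Kent 5·11=55, Tring→Kent 3·11=33. Service 144; fixed 52; total 196.
{Kent, Orton}: service 144 + fixed 90 = 234
{Kent, York}: service 137 + fixed 98 = 235
{Kent, York, Orton}: service 137 + fixed 136 = 273
No other subset beats 196.

Open Kent only; minimum total cost 196.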